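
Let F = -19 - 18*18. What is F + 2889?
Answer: 2546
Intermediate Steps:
F = -343 (F = -19 - 324 = -343)
F + 2889 = -343 + 2889 = 2546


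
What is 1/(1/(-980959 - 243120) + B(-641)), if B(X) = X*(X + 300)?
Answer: 1224079/267560411898 ≈ 4.5750e-6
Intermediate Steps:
B(X) = X*(300 + X)
1/(1/(-980959 - 243120) + B(-641)) = 1/(1/(-980959 - 243120) - 641*(300 - 641)) = 1/(1/(-1224079) - 641*(-341)) = 1/(-1/1224079 + 218581) = 1/(267560411898/1224079) = 1224079/267560411898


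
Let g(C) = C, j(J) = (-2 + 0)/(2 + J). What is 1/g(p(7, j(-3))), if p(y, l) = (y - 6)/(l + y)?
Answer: 9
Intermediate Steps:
j(J) = -2/(2 + J)
p(y, l) = (-6 + y)/(l + y)
1/g(p(7, j(-3))) = 1/((-6 + 7)/(-2/(2 - 3) + 7)) = 1/(1/(-2/(-1) + 7)) = 1/(1/(-2*(-1) + 7)) = 1/(1/(2 + 7)) = 1/(1/9) = 1/((⅑)*1) = 1/(⅑) = 9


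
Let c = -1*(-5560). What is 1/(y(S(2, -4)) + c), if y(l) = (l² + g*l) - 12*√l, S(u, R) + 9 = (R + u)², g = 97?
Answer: 85/433512 + I*√5/2167560 ≈ 0.00019607 + 1.0316e-6*I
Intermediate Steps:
S(u, R) = -9 + (R + u)²
y(l) = l² - 12*√l + 97*l (y(l) = (l² + 97*l) - 12*√l = l² - 12*√l + 97*l)
c = 5560
1/(y(S(2, -4)) + c) = 1/(((-9 + (-4 + 2)²)² - 12*√(-9 + (-4 + 2)²) + 97*(-9 + (-4 + 2)²)) + 5560) = 1/(((-9 + (-2)²)² - 12*√(-9 + (-2)²) + 97*(-9 + (-2)²)) + 5560) = 1/(((-9 + 4)² - 12*√(-9 + 4) + 97*(-9 + 4)) + 5560) = 1/(((-5)² - 12*I*√5 + 97*(-5)) + 5560) = 1/((25 - 12*I*√5 - 485) + 5560) = 1/((-460 - 12*I*√5) + 5560) = 1/(5100 - 12*I*√5)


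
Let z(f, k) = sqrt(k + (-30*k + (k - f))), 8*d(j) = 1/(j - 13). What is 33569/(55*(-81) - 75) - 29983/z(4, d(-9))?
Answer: -33569/4530 + 59966*I*sqrt(11)/13 ≈ -7.4104 + 15299.0*I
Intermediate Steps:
d(j) = 1/(8*(-13 + j)) (d(j) = 1/(8*(j - 13)) = 1/(8*(-13 + j)))
z(f, k) = sqrt(-f - 28*k) (z(f, k) = sqrt(k + (-f - 29*k)) = sqrt(-f - 28*k))
33569/(55*(-81) - 75) - 29983/z(4, d(-9)) = 33569/(55*(-81) - 75) - 29983/sqrt(-1*4 - 7/(2*(-13 - 9))) = 33569/(-4455 - 75) - 29983/sqrt(-4 - 7/(2*(-22))) = 33569/(-4530) - 29983/sqrt(-4 - 7*(-1)/(2*22)) = 33569*(-1/4530) - 29983/sqrt(-4 - 28*(-1/176)) = -33569/4530 - 29983/sqrt(-4 + 7/44) = -33569/4530 - 29983*(-2*I*sqrt(11)/13) = -33569/4530 - (-59966)*I*sqrt(11)/13 = -33569/4530 + 59966*I*sqrt(11)/13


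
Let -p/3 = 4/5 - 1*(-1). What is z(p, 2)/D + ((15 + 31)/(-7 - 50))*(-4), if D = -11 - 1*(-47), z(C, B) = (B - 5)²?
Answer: 793/228 ≈ 3.4781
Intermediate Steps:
p = -27/5 (p = -3*(4/5 - 1*(-1)) = -3*(4*(⅕) + 1) = -3*(⅘ + 1) = -3*9/5 = -27/5 ≈ -5.4000)
z(C, B) = (-5 + B)²
D = 36 (D = -11 + 47 = 36)
z(p, 2)/D + ((15 + 31)/(-7 - 50))*(-4) = (-5 + 2)²/36 + ((15 + 31)/(-7 - 50))*(-4) = (-3)²*(1/36) + (46/(-57))*(-4) = 9*(1/36) + (46*(-1/57))*(-4) = ¼ - 46/57*(-4) = ¼ + 184/57 = 793/228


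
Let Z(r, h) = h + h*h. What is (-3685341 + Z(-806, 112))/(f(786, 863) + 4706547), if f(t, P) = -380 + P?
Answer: -734537/941406 ≈ -0.78026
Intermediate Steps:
Z(r, h) = h + h²
(-3685341 + Z(-806, 112))/(f(786, 863) + 4706547) = (-3685341 + 112*(1 + 112))/((-380 + 863) + 4706547) = (-3685341 + 112*113)/(483 + 4706547) = (-3685341 + 12656)/4707030 = -3672685*1/4707030 = -734537/941406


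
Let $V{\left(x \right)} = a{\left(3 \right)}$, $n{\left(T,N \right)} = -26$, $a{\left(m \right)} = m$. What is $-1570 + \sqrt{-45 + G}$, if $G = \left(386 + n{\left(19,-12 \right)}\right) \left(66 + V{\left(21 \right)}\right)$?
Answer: $-1570 + 3 \sqrt{2755} \approx -1412.5$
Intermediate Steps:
$V{\left(x \right)} = 3$
$G = 24840$ ($G = \left(386 - 26\right) \left(66 + 3\right) = 360 \cdot 69 = 24840$)
$-1570 + \sqrt{-45 + G} = -1570 + \sqrt{-45 + 24840} = -1570 + \sqrt{24795} = -1570 + 3 \sqrt{2755}$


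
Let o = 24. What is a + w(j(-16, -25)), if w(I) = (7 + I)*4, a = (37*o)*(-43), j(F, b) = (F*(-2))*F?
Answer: -40204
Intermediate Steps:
j(F, b) = -2*F² (j(F, b) = (-2*F)*F = -2*F²)
a = -38184 (a = (37*24)*(-43) = 888*(-43) = -38184)
w(I) = 28 + 4*I
a + w(j(-16, -25)) = -38184 + (28 + 4*(-2*(-16)²)) = -38184 + (28 + 4*(-2*256)) = -38184 + (28 + 4*(-512)) = -38184 + (28 - 2048) = -38184 - 2020 = -40204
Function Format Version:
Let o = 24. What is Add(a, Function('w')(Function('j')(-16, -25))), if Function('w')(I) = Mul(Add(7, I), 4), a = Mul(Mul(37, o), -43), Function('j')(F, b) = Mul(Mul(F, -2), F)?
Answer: -40204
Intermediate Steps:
Function('j')(F, b) = Mul(-2, Pow(F, 2)) (Function('j')(F, b) = Mul(Mul(-2, F), F) = Mul(-2, Pow(F, 2)))
a = -38184 (a = Mul(Mul(37, 24), -43) = Mul(888, -43) = -38184)
Function('w')(I) = Add(28, Mul(4, I))
Add(a, Function('w')(Function('j')(-16, -25))) = Add(-38184, Add(28, Mul(4, Mul(-2, Pow(-16, 2))))) = Add(-38184, Add(28, Mul(4, Mul(-2, 256)))) = Add(-38184, Add(28, Mul(4, -512))) = Add(-38184, Add(28, -2048)) = Add(-38184, -2020) = -40204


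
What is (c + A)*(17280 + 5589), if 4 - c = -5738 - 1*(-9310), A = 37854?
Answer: 784086534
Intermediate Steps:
c = -3568 (c = 4 - (-5738 - 1*(-9310)) = 4 - (-5738 + 9310) = 4 - 1*3572 = 4 - 3572 = -3568)
(c + A)*(17280 + 5589) = (-3568 + 37854)*(17280 + 5589) = 34286*22869 = 784086534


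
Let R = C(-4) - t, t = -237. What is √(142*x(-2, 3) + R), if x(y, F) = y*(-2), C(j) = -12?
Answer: √793 ≈ 28.160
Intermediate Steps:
x(y, F) = -2*y
R = 225 (R = -12 - 1*(-237) = -12 + 237 = 225)
√(142*x(-2, 3) + R) = √(142*(-2*(-2)) + 225) = √(142*4 + 225) = √(568 + 225) = √793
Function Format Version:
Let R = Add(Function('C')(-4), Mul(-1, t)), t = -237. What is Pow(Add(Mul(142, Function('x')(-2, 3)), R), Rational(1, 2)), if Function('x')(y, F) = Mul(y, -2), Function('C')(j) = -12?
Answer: Pow(793, Rational(1, 2)) ≈ 28.160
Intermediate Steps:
Function('x')(y, F) = Mul(-2, y)
R = 225 (R = Add(-12, Mul(-1, -237)) = Add(-12, 237) = 225)
Pow(Add(Mul(142, Function('x')(-2, 3)), R), Rational(1, 2)) = Pow(Add(Mul(142, Mul(-2, -2)), 225), Rational(1, 2)) = Pow(Add(Mul(142, 4), 225), Rational(1, 2)) = Pow(Add(568, 225), Rational(1, 2)) = Pow(793, Rational(1, 2))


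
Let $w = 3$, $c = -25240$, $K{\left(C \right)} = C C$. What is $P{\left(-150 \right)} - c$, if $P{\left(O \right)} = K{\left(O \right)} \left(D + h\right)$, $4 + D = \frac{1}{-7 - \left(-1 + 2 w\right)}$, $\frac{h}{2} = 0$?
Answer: $-66635$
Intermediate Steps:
$h = 0$ ($h = 2 \cdot 0 = 0$)
$K{\left(C \right)} = C^{2}$
$D = - \frac{49}{12}$ ($D = -4 + \frac{1}{-7 + \left(1 - 6\right)} = -4 + \frac{1}{-7 - 5} = -4 + \frac{1}{-12} = -4 - \frac{1}{12} = - \frac{49}{12} \approx -4.0833$)
$P{\left(O \right)} = - \frac{49 O^{2}}{12}$ ($P{\left(O \right)} = O^{2} \left(- \frac{49}{12} + 0\right) = O^{2} \left(- \frac{49}{12}\right) = - \frac{49 O^{2}}{12}$)
$P{\left(-150 \right)} - c = - \frac{49 \left(-150\right)^{2}}{12} - -25240 = \left(- \frac{49}{12}\right) 22500 + 25240 = -91875 + 25240 = -66635$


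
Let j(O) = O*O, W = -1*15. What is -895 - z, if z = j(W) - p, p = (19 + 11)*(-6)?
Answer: -1300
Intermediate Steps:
W = -15
j(O) = O**2
p = -180 (p = 30*(-6) = -180)
z = 405 (z = (-15)**2 - 1*(-180) = 225 + 180 = 405)
-895 - z = -895 - 1*405 = -895 - 405 = -1300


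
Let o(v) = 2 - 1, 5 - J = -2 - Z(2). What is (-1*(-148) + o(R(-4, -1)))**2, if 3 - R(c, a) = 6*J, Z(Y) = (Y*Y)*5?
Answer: 22201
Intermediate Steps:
Z(Y) = 5*Y**2 (Z(Y) = Y**2*5 = 5*Y**2)
J = 27 (J = 5 - (-2 - 5*2**2) = 5 - (-2 - 5*4) = 5 - (-2 - 1*20) = 5 - (-2 - 20) = 5 - 1*(-22) = 5 + 22 = 27)
R(c, a) = -159 (R(c, a) = 3 - 6*27 = 3 - 1*162 = 3 - 162 = -159)
o(v) = 1
(-1*(-148) + o(R(-4, -1)))**2 = (-1*(-148) + 1)**2 = (148 + 1)**2 = 149**2 = 22201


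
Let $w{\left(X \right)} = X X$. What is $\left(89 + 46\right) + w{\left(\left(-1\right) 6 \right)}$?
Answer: $171$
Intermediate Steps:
$w{\left(X \right)} = X^{2}$
$\left(89 + 46\right) + w{\left(\left(-1\right) 6 \right)} = \left(89 + 46\right) + \left(\left(-1\right) 6\right)^{2} = 135 + \left(-6\right)^{2} = 135 + 36 = 171$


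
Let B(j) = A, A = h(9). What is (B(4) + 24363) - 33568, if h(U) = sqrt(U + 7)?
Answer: -9201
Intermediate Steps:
h(U) = sqrt(7 + U)
A = 4 (A = sqrt(7 + 9) = sqrt(16) = 4)
B(j) = 4
(B(4) + 24363) - 33568 = (4 + 24363) - 33568 = 24367 - 33568 = -9201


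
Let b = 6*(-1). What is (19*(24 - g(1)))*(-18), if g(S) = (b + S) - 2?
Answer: -10602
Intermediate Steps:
b = -6
g(S) = -8 + S (g(S) = (-6 + S) - 2 = -8 + S)
(19*(24 - g(1)))*(-18) = (19*(24 - (-8 + 1)))*(-18) = (19*(24 - 1*(-7)))*(-18) = (19*(24 + 7))*(-18) = (19*31)*(-18) = 589*(-18) = -10602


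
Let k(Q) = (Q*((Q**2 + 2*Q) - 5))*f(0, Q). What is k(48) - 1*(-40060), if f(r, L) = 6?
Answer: 729820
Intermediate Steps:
k(Q) = 6*Q*(-5 + Q**2 + 2*Q) (k(Q) = (Q*((Q**2 + 2*Q) - 5))*6 = (Q*(-5 + Q**2 + 2*Q))*6 = 6*Q*(-5 + Q**2 + 2*Q))
k(48) - 1*(-40060) = 6*48*(-5 + 48**2 + 2*48) - 1*(-40060) = 6*48*(-5 + 2304 + 96) + 40060 = 6*48*2395 + 40060 = 689760 + 40060 = 729820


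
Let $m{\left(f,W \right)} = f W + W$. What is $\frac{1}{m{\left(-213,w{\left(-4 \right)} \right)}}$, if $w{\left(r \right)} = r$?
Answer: $\frac{1}{848} \approx 0.0011792$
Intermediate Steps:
$m{\left(f,W \right)} = W + W f$ ($m{\left(f,W \right)} = W f + W = W + W f$)
$\frac{1}{m{\left(-213,w{\left(-4 \right)} \right)}} = \frac{1}{\left(-4\right) \left(1 - 213\right)} = \frac{1}{\left(-4\right) \left(-212\right)} = \frac{1}{848}$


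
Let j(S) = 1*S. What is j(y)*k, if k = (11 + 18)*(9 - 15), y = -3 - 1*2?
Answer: 870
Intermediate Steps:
y = -5 (y = -3 - 2 = -5)
k = -174 (k = 29*(-6) = -174)
j(S) = S
j(y)*k = -5*(-174) = 870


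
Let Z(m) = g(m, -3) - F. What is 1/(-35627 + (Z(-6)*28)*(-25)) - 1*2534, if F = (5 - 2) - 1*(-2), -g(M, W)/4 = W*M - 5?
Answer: -10827781/4273 ≈ -2534.0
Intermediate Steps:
g(M, W) = 20 - 4*M*W (g(M, W) = -4*(W*M - 5) = -4*(M*W - 5) = -4*(-5 + M*W) = 20 - 4*M*W)
F = 5 (F = 3 + 2 = 5)
Z(m) = 15 + 12*m (Z(m) = (20 - 4*m*(-3)) - 1*5 = (20 + 12*m) - 5 = 15 + 12*m)
1/(-35627 + (Z(-6)*28)*(-25)) - 1*2534 = 1/(-35627 + ((15 + 12*(-6))*28)*(-25)) - 1*2534 = 1/(-35627 + ((15 - 72)*28)*(-25)) - 2534 = 1/(-35627 - 57*28*(-25)) - 2534 = 1/(-35627 - 1596*(-25)) - 2534 = 1/(-35627 + 39900) - 2534 = 1/4273 - 2534 = -10827781/4273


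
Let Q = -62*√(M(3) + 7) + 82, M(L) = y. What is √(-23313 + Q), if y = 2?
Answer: I*√23417 ≈ 153.03*I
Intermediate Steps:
M(L) = 2
Q = -104 (Q = -62*√(2 + 7) + 82 = -62*√9 + 82 = -62*3 + 82 = -186 + 82 = -104)
√(-23313 + Q) = √(-23313 - 104) = √(-23417) = I*√23417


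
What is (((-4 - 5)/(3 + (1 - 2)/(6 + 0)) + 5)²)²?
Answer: 923521/83521 ≈ 11.057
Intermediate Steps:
(((-4 - 5)/(3 + (1 - 2)/(6 + 0)) + 5)²)² = ((-9/(3 - 1/6) + 5)²)² = ((-9/(3 - 1*⅙) + 5)²)² = ((-9/(3 - ⅙) + 5)²)² = ((-9/17/6 + 5)²)² = ((-9*6/17 + 5)²)² = ((-54/17 + 5)²)² = ((31/17)²)² = (961/289)² = 923521/83521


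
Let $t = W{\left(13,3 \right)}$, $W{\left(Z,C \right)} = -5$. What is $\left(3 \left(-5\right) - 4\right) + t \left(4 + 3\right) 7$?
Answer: $-264$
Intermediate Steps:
$t = -5$
$\left(3 \left(-5\right) - 4\right) + t \left(4 + 3\right) 7 = \left(3 \left(-5\right) - 4\right) - 5 \left(4 + 3\right) 7 = \left(-15 - 4\right) - 5 \cdot 7 \cdot 7 = -19 - 245 = -264$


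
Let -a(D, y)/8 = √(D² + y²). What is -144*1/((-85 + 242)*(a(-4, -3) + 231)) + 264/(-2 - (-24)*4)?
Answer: 3951516/1409389 ≈ 2.8037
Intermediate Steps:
a(D, y) = -8*√(D² + y²)
-144*1/((-85 + 242)*(a(-4, -3) + 231)) + 264/(-2 - (-24)*4) = -144*1/((-85 + 242)*(-8*√((-4)² + (-3)²) + 231)) + 264/(-2 - (-24)*4) = -144*1/(157*(-8*√(16 + 9) + 231)) + 264/(-2 - 8*(-12)) = -144*1/(157*(-8*√25 + 231)) + 264/(-2 + 96) = -144*1/(157*(-8*5 + 231)) + 264/94 = -144*1/(157*(-40 + 231)) + 264*(1/94) = -144/(191*157) + 132/47 = -144/29987 + 132/47 = 3951516/1409389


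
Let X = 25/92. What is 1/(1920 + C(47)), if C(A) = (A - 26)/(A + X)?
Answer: 4349/8352012 ≈ 0.00052071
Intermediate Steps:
X = 25/92 (X = 25*(1/92) = 25/92 ≈ 0.27174)
C(A) = (-26 + A)/(25/92 + A) (C(A) = (A - 26)/(A + 25/92) = (-26 + A)/(25/92 + A))
1/(1920 + C(47)) = 1/(1920 + 92*(-26 + 47)/(25 + 92*47)) = 1/(1920 + 92*21/(25 + 4324)) = 1/(1920 + 92*21/4349) = 1/(1920 + 92*(1/4349)*21) = 1/(1920 + 1932/4349) = 1/(8352012/4349) = 4349/8352012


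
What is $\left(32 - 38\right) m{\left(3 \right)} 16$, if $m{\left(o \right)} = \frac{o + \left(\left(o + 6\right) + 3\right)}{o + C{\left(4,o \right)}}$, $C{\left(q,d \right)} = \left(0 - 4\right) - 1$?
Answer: $720$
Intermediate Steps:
$C{\left(q,d \right)} = -5$ ($C{\left(q,d \right)} = -4 - 1 = -5$)
$m{\left(o \right)} = \frac{9 + 2 o}{-5 + o}$ ($m{\left(o \right)} = \frac{o + \left(\left(o + 6\right) + 3\right)}{o - 5} = \frac{o + \left(\left(6 + o\right) + 3\right)}{-5 + o} = \frac{o + \left(9 + o\right)}{-5 + o} = \frac{9 + 2 o}{-5 + o}$)
$\left(32 - 38\right) m{\left(3 \right)} 16 = \left(32 - 38\right) \frac{9 + 2 \cdot 3}{-5 + 3} \cdot 16 = - 6 \frac{9 + 6}{-2} \cdot 16 = - 6 \left(\left(- \frac{1}{2}\right) 15\right) 16 = \left(-6\right) \left(- \frac{15}{2}\right) 16 = 45 \cdot 16 = 720$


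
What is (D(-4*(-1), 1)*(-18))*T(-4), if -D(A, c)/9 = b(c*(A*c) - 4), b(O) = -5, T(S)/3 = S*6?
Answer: 58320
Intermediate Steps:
T(S) = 18*S (T(S) = 3*(S*6) = 3*(6*S) = 18*S)
D(A, c) = 45 (D(A, c) = -9*(-5) = 45)
(D(-4*(-1), 1)*(-18))*T(-4) = (45*(-18))*(18*(-4)) = -810*(-72) = 58320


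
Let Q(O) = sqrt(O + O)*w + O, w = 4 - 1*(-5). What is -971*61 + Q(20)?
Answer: -59211 + 18*sqrt(10) ≈ -59154.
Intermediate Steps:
w = 9 (w = 4 + 5 = 9)
Q(O) = O + 9*sqrt(2)*sqrt(O) (Q(O) = sqrt(O + O)*9 + O = sqrt(2*O)*9 + O = (sqrt(2)*sqrt(O))*9 + O = 9*sqrt(2)*sqrt(O) + O = O + 9*sqrt(2)*sqrt(O))
-971*61 + Q(20) = -971*61 + (20 + 9*sqrt(2)*sqrt(20)) = -59231 + (20 + 9*sqrt(2)*(2*sqrt(5))) = -59231 + (20 + 18*sqrt(10)) = -59211 + 18*sqrt(10)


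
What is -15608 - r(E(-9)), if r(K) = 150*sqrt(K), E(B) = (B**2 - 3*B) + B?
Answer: -15608 - 450*sqrt(11) ≈ -17100.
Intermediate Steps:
E(B) = B**2 - 2*B
-15608 - r(E(-9)) = -15608 - 150*sqrt(-9*(-2 - 9)) = -15608 - 150*sqrt(-9*(-11)) = -15608 - 150*sqrt(99) = -15608 - 150*3*sqrt(11) = -15608 - 450*sqrt(11)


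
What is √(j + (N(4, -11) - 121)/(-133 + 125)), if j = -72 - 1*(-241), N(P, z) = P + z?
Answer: √185 ≈ 13.601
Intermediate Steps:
j = 169 (j = -72 + 241 = 169)
√(j + (N(4, -11) - 121)/(-133 + 125)) = √(169 + ((4 - 11) - 121)/(-133 + 125)) = √(169 + (-7 - 121)/(-8)) = √(169 - 128*(-⅛)) = √(169 + 16) = √185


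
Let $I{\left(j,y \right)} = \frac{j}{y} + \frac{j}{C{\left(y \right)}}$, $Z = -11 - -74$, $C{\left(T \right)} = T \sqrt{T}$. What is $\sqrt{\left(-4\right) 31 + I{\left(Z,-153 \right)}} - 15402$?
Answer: $-15402 + \frac{\sqrt{-323595 + 21 i \sqrt{17}}}{51} \approx -15402.0 + 11.154 i$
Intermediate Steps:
$C{\left(T \right)} = T^{\frac{3}{2}}$
$Z = 63$ ($Z = -11 + 74 = 63$)
$I{\left(j,y \right)} = \frac{j}{y} + \frac{j}{y^{\frac{3}{2}}}$
$\sqrt{\left(-4\right) 31 + I{\left(Z,-153 \right)}} - 15402 = \sqrt{\left(-4\right) 31 + \left(\frac{63}{-153} + \frac{63}{\left(-459\right) i \sqrt{17}}\right)} - 15402 = \sqrt{-124 + \left(63 \left(- \frac{1}{153}\right) + 63 \frac{i \sqrt{17}}{7803}\right)} - 15402 = \sqrt{-124 - \left(\frac{7}{17} - \frac{7 i \sqrt{17}}{867}\right)} - 15402 = \sqrt{- \frac{2115}{17} + \frac{7 i \sqrt{17}}{867}} - 15402 = -15402 + \sqrt{- \frac{2115}{17} + \frac{7 i \sqrt{17}}{867}}$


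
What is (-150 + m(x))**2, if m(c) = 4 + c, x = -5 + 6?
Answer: 21025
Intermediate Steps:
x = 1
(-150 + m(x))**2 = (-150 + (4 + 1))**2 = (-150 + 5)**2 = (-145)**2 = 21025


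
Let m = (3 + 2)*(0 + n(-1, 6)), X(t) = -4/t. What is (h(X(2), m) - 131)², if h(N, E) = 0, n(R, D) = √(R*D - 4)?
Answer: 17161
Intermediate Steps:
n(R, D) = √(-4 + D*R) (n(R, D) = √(D*R - 4) = √(-4 + D*R))
m = 5*I*√10 (m = (3 + 2)*(0 + √(-4 + 6*(-1))) = 5*(0 + √(-4 - 6)) = 5*(0 + √(-10)) = 5*(0 + I*√10) = 5*(I*√10) = 5*I*√10 ≈ 15.811*I)
(h(X(2), m) - 131)² = (0 - 131)² = (-131)² = 17161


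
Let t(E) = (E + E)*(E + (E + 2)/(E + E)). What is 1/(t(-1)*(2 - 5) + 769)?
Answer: 1/760 ≈ 0.0013158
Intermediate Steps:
t(E) = 2*E*(E + (2 + E)/(2*E)) (t(E) = (2*E)*(E + (2 + E)/((2*E))) = (2*E)*(E + (2 + E)*(1/(2*E))) = (2*E)*(E + (2 + E)/(2*E)) = 2*E*(E + (2 + E)/(2*E)))
1/(t(-1)*(2 - 5) + 769) = 1/((2 - 1 + 2*(-1)²)*(2 - 5) + 769) = 1/((2 - 1 + 2*1)*(-3) + 769) = 1/((2 - 1 + 2)*(-3) + 769) = 1/(3*(-3) + 769) = 1/(-9 + 769) = 1/760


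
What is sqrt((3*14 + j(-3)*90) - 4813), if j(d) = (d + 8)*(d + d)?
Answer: I*sqrt(7471) ≈ 86.435*I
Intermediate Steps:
j(d) = 2*d*(8 + d) (j(d) = (8 + d)*(2*d) = 2*d*(8 + d))
sqrt((3*14 + j(-3)*90) - 4813) = sqrt((3*14 + (2*(-3)*(8 - 3))*90) - 4813) = sqrt((42 + (2*(-3)*5)*90) - 4813) = sqrt((42 - 30*90) - 4813) = sqrt((42 - 2700) - 4813) = sqrt(-2658 - 4813) = sqrt(-7471) = I*sqrt(7471)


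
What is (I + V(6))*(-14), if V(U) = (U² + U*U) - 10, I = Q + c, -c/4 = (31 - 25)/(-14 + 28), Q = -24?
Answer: -508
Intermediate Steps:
c = -12/7 (c = -4*(31 - 25)/(-14 + 28) = -24/14 = -4*3/7 = -12/7 ≈ -1.7143)
I = -180/7 (I = -24 - 12/7 = -180/7 ≈ -25.714)
V(U) = -10 + 2*U² (V(U) = (U² + U²) - 10 = 2*U² - 10 = -10 + 2*U²)
(I + V(6))*(-14) = (-180/7 + (-10 + 2*6²))*(-14) = (-180/7 + (-10 + 2*36))*(-14) = (-180/7 + (-10 + 72))*(-14) = (-180/7 + 62)*(-14) = (254/7)*(-14) = -508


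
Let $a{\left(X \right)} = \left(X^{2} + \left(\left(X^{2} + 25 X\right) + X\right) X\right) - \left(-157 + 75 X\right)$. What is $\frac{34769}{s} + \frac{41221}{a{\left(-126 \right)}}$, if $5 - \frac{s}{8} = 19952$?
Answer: $- \frac{60891128269}{249276382392} \approx -0.24427$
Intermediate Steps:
$s = -159576$ ($s = 40 - 159616 = -159576$)
$a{\left(X \right)} = 157 + X^{2} - 75 X + X \left(X^{2} + 26 X\right)$ ($a{\left(X \right)} = \left(X^{2} + \left(X^{2} + 26 X\right) X\right) - \left(-157 + 75 X\right) = \left(X^{2} + X \left(X^{2} + 26 X\right)\right) - \left(-157 + 75 X\right) = 157 + X^{2} - 75 X + X \left(X^{2} + 26 X\right)$)
$\frac{34769}{s} + \frac{41221}{a{\left(-126 \right)}} = \frac{34769}{-159576} + \frac{41221}{157 + \left(-126\right)^{3} - -9450 + 27 \left(-126\right)^{2}} = 34769 \left(- \frac{1}{159576}\right) + \frac{41221}{157 - 2000376 + 9450 + 27 \cdot 15876} = - \frac{34769}{159576} + \frac{41221}{157 - 2000376 + 9450 + 428652} = - \frac{34769}{159576} + \frac{41221}{-1562117} = - \frac{34769}{159576} + 41221 \left(- \frac{1}{1562117}\right) = - \frac{34769}{159576} - \frac{41221}{1562117} = - \frac{60891128269}{249276382392}$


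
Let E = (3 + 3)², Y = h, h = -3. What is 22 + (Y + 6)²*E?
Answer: 346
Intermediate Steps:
Y = -3
E = 36 (E = 6² = 36)
22 + (Y + 6)²*E = 22 + (-3 + 6)²*36 = 22 + 3²*36 = 22 + 9*36 = 22 + 324 = 346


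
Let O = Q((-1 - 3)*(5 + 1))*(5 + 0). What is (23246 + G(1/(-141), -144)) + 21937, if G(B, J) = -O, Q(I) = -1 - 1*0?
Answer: 45188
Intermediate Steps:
Q(I) = -1 (Q(I) = -1 + 0 = -1)
O = -5 (O = -(5 + 0) = -1*5 = -5)
G(B, J) = 5 (G(B, J) = -1*(-5) = 5)
(23246 + G(1/(-141), -144)) + 21937 = (23246 + 5) + 21937 = 23251 + 21937 = 45188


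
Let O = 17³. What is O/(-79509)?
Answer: -289/4677 ≈ -0.061792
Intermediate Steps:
O = 4913
O/(-79509) = 4913/(-79509) = 4913*(-1/79509) = -289/4677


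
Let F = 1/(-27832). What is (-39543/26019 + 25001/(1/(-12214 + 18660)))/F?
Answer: -793899190810936/177 ≈ -4.4853e+12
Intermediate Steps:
F = -1/27832 ≈ -3.5930e-5
(-39543/26019 + 25001/(1/(-12214 + 18660)))/F = (-39543/26019 + 25001/(1/(-12214 + 18660)))/(-1/27832) = (-39543*1/26019 + 25001/(1/6446))*(-27832) = (-269/177 + 25001/(1/6446))*(-27832) = (-269/177 + 25001*6446)*(-27832) = (-269/177 + 161156446)*(-27832) = (28524690673/177)*(-27832) = -793899190810936/177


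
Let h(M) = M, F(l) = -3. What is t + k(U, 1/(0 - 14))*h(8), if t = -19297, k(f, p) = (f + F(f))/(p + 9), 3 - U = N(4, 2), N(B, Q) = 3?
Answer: -2412461/125 ≈ -19300.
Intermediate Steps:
U = 0 (U = 3 - 1*3 = 3 - 3 = 0)
k(f, p) = (-3 + f)/(9 + p) (k(f, p) = (f - 3)/(p + 9) = (-3 + f)/(9 + p))
t + k(U, 1/(0 - 14))*h(8) = -19297 + ((-3 + 0)/(9 + 1/(0 - 14)))*8 = -19297 + (-3/(9 + 1/(-14)))*8 = -19297 + (-3/(9 - 1/14))*8 = -19297 + (-3/(125/14))*8 = -19297 + ((14/125)*(-3))*8 = -19297 - 42/125*8 = -19297 - 336/125 = -2412461/125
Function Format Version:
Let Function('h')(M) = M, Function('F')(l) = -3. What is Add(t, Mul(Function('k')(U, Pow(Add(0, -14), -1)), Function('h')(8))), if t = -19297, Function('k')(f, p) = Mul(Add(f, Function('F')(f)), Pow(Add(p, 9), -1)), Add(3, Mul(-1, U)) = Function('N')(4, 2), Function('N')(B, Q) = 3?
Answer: Rational(-2412461, 125) ≈ -19300.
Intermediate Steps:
U = 0 (U = Add(3, Mul(-1, 3)) = Add(3, -3) = 0)
Function('k')(f, p) = Mul(Pow(Add(9, p), -1), Add(-3, f)) (Function('k')(f, p) = Mul(Add(f, -3), Pow(Add(p, 9), -1)) = Mul(Add(-3, f), Pow(Add(9, p), -1)) = Mul(Pow(Add(9, p), -1), Add(-3, f)))
Add(t, Mul(Function('k')(U, Pow(Add(0, -14), -1)), Function('h')(8))) = Add(-19297, Mul(Mul(Pow(Add(9, Pow(Add(0, -14), -1)), -1), Add(-3, 0)), 8)) = Add(-19297, Mul(Mul(Pow(Add(9, Pow(-14, -1)), -1), -3), 8)) = Add(-19297, Mul(Mul(Pow(Add(9, Rational(-1, 14)), -1), -3), 8)) = Add(-19297, Mul(Mul(Pow(Rational(125, 14), -1), -3), 8)) = Add(-19297, Mul(Mul(Rational(14, 125), -3), 8)) = Add(-19297, Mul(Rational(-42, 125), 8)) = Add(-19297, Rational(-336, 125)) = Rational(-2412461, 125)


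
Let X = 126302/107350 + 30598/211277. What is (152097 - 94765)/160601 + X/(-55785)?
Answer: 36266862584628111823/101599122542069835375 ≈ 0.35696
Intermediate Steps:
X = 14984701477/11340292975 (X = 126302*(1/107350) + 30598*(1/211277) = 63151/53675 + 30598/211277 = 14984701477/11340292975 ≈ 1.3214)
(152097 - 94765)/160601 + X/(-55785) = (152097 - 94765)/160601 + (14984701477/11340292975)/(-55785) = 57332*(1/160601) + (14984701477/11340292975)*(-1/55785) = 57332/160601 - 14984701477/632618243610375 = 36266862584628111823/101599122542069835375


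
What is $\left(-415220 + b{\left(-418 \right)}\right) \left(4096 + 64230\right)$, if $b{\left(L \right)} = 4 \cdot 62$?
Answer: $-28353376872$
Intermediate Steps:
$b{\left(L \right)} = 248$
$\left(-415220 + b{\left(-418 \right)}\right) \left(4096 + 64230\right) = \left(-415220 + 248\right) \left(4096 + 64230\right) = \left(-414972\right) 68326 = -28353376872$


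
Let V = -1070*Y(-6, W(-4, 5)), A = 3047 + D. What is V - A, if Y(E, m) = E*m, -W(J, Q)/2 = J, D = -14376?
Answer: 62689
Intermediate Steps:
W(J, Q) = -2*J
A = -11329 (A = 3047 - 14376 = -11329)
V = 51360 (V = -(-6420)*(-2*(-4)) = -(-6420)*8 = -1070*(-48) = 51360)
V - A = 51360 - 1*(-11329) = 51360 + 11329 = 62689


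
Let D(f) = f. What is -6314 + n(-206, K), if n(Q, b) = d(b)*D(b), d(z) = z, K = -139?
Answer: 13007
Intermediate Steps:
n(Q, b) = b² (n(Q, b) = b*b = b²)
-6314 + n(-206, K) = -6314 + (-139)² = -6314 + 19321 = 13007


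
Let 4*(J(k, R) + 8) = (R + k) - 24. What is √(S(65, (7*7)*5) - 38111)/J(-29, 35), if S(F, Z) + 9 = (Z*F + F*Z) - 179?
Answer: -2*I*√6449/25 ≈ -6.4245*I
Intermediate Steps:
J(k, R) = -14 + R/4 + k/4 (J(k, R) = -8 + ((R + k) - 24)/4 = -8 + (-24 + R + k)/4 = -8 + (-6 + R/4 + k/4) = -14 + R/4 + k/4)
S(F, Z) = -188 + 2*F*Z (S(F, Z) = -9 + ((Z*F + F*Z) - 179) = -9 + ((F*Z + F*Z) - 179) = -9 + (2*F*Z - 179) = -9 + (-179 + 2*F*Z) = -188 + 2*F*Z)
√(S(65, (7*7)*5) - 38111)/J(-29, 35) = √((-188 + 2*65*((7*7)*5)) - 38111)/(-14 + (¼)*35 + (¼)*(-29)) = √((-188 + 2*65*(49*5)) - 38111)/(-14 + 35/4 - 29/4) = √((-188 + 2*65*245) - 38111)/(-25/2) = √((-188 + 31850) - 38111)*(-2/25) = √(31662 - 38111)*(-2/25) = √(-6449)*(-2/25) = (I*√6449)*(-2/25) = -2*I*√6449/25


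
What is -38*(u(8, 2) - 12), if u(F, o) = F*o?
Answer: -152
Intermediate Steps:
-38*(u(8, 2) - 12) = -38*(8*2 - 12) = -38*(16 - 12) = -38*4 = -152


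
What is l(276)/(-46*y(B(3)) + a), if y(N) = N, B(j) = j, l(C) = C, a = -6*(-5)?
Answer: -23/9 ≈ -2.5556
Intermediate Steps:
a = 30
l(276)/(-46*y(B(3)) + a) = 276/(-46*3 + 30) = 276/(-138 + 30) = 276/(-108) = 276*(-1/108) = -23/9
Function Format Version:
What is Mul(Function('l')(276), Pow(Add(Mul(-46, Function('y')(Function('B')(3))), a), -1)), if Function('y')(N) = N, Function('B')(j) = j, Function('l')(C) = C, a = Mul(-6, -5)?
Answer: Rational(-23, 9) ≈ -2.5556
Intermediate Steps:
a = 30
Mul(Function('l')(276), Pow(Add(Mul(-46, Function('y')(Function('B')(3))), a), -1)) = Mul(276, Pow(Add(Mul(-46, 3), 30), -1)) = Mul(276, Pow(Add(-138, 30), -1)) = Mul(276, Pow(-108, -1)) = Mul(276, Rational(-1, 108)) = Rational(-23, 9)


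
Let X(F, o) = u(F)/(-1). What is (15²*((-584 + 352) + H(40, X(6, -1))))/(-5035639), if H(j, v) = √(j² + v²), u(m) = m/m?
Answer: 52200/5035639 - 225*√1601/5035639 ≈ 0.0085783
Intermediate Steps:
u(m) = 1
X(F, o) = -1 (X(F, o) = 1/(-1) = 1*(-1) = -1)
(15²*((-584 + 352) + H(40, X(6, -1))))/(-5035639) = (15²*((-584 + 352) + √(40² + (-1)²)))/(-5035639) = (225*(-232 + √(1600 + 1)))*(-1/5035639) = (225*(-232 + √1601))*(-1/5035639) = (-52200 + 225*√1601)*(-1/5035639) = 52200/5035639 - 225*√1601/5035639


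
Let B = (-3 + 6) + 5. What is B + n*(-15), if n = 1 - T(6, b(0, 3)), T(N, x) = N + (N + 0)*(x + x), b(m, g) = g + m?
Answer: 623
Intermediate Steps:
B = 8 (B = 3 + 5 = 8)
T(N, x) = N + 2*N*x (T(N, x) = N + N*(2*x) = N + 2*N*x)
n = -41 (n = 1 - 6*(1 + 2*(3 + 0)) = 1 - 6*(1 + 2*3) = 1 - 6*(1 + 6) = 1 - 6*7 = 1 - 1*42 = 1 - 42 = -41)
B + n*(-15) = 8 - 41*(-15) = 8 + 615 = 623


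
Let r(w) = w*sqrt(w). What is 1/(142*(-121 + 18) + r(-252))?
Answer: I/(2*(-7313*I + 756*sqrt(7))) ≈ -6.3613e-5 + 1.7399e-5*I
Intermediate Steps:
r(w) = w**(3/2)
1/(142*(-121 + 18) + r(-252)) = 1/(142*(-121 + 18) + (-252)**(3/2)) = 1/(142*(-103) - 1512*I*sqrt(7)) = 1/(-14626 - 1512*I*sqrt(7))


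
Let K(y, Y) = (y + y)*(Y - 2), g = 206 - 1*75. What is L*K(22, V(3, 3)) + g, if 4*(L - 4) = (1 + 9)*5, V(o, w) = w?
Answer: 857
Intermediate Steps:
g = 131 (g = 206 - 75 = 131)
L = 33/2 (L = 4 + ((1 + 9)*5)/4 = 4 + (10*5)/4 = 4 + (1/4)*50 = 4 + 25/2 = 33/2 ≈ 16.500)
K(y, Y) = 2*y*(-2 + Y) (K(y, Y) = (2*y)*(-2 + Y) = 2*y*(-2 + Y))
L*K(22, V(3, 3)) + g = 33*(2*22*(-2 + 3))/2 + 131 = 33*(2*22*1)/2 + 131 = (33/2)*44 + 131 = 726 + 131 = 857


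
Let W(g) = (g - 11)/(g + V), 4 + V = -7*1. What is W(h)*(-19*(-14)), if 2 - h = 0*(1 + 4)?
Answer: 266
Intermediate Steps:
h = 2 (h = 2 - 0*(1 + 4) = 2 - 0*5 = 2 - 1*0 = 2 + 0 = 2)
V = -11 (V = -4 - 7*1 = -4 - 7 = -11)
W(g) = 1 (W(g) = (g - 11)/(g - 11) = (-11 + g)/(-11 + g) = 1)
W(h)*(-19*(-14)) = 1*(-19*(-14)) = 1*266 = 266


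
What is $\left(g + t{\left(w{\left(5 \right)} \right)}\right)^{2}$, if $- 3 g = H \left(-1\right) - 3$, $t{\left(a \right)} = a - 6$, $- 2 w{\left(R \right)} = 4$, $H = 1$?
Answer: $\frac{400}{9} \approx 44.444$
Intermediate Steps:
$w{\left(R \right)} = -2$ ($w{\left(R \right)} = \left(- \frac{1}{2}\right) 4 = -2$)
$t{\left(a \right)} = -6 + a$ ($t{\left(a \right)} = a - 6 = -6 + a$)
$g = \frac{4}{3}$ ($g = - \frac{1 \left(-1\right) - 3}{3} = - \frac{-1 - 3}{3} = \left(- \frac{1}{3}\right) \left(-4\right) = \frac{4}{3} \approx 1.3333$)
$\left(g + t{\left(w{\left(5 \right)} \right)}\right)^{2} = \left(\frac{4}{3} - 8\right)^{2} = \left(- \frac{20}{3}\right)^{2} = \frac{400}{9}$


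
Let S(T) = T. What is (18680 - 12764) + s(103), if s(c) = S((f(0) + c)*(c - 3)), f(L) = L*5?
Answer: 16216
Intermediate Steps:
f(L) = 5*L
s(c) = c*(-3 + c) (s(c) = (5*0 + c)*(c - 3) = (0 + c)*(-3 + c) = c*(-3 + c))
(18680 - 12764) + s(103) = (18680 - 12764) + 103*(-3 + 103) = 5916 + 103*100 = 5916 + 10300 = 16216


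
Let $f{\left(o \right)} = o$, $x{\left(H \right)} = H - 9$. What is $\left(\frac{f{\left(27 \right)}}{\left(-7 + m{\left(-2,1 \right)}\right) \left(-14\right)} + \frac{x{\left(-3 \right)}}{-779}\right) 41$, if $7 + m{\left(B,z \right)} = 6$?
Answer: $\frac{22377}{2128} \approx 10.516$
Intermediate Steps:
$x{\left(H \right)} = -9 + H$ ($x{\left(H \right)} = H - 9 = -9 + H$)
$m{\left(B,z \right)} = -1$ ($m{\left(B,z \right)} = -7 + 6 = -1$)
$\left(\frac{f{\left(27 \right)}}{\left(-7 + m{\left(-2,1 \right)}\right) \left(-14\right)} + \frac{x{\left(-3 \right)}}{-779}\right) 41 = \left(\frac{27}{\left(-7 - 1\right) \left(-14\right)} + \frac{-9 - 3}{-779}\right) 41 = \left(\frac{27}{\left(-8\right) \left(-14\right)} - - \frac{12}{779}\right) 41 = \left(\frac{27}{112} + \frac{12}{779}\right) 41 = \frac{22377}{87248} \cdot 41 = \frac{22377}{2128}$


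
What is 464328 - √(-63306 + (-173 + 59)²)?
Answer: 464328 - 3*I*√5590 ≈ 4.6433e+5 - 224.3*I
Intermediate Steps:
464328 - √(-63306 + (-173 + 59)²) = 464328 - √(-63306 + (-114)²) = 464328 - √(-63306 + 12996) = 464328 - √(-50310) = 464328 - 3*I*√5590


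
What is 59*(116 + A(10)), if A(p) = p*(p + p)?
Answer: 18644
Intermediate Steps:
A(p) = 2*p**2 (A(p) = p*(2*p) = 2*p**2)
59*(116 + A(10)) = 59*(116 + 2*10**2) = 59*(116 + 2*100) = 59*(116 + 200) = 59*316 = 18644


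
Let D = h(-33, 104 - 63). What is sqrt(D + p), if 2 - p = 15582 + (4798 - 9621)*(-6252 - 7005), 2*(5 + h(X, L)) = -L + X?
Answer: I*sqrt(63954133) ≈ 7997.1*I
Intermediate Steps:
h(X, L) = -5 + X/2 - L/2 (h(X, L) = -5 + (-L + X)/2 = -5 + (X - L)/2 = -5 + (X/2 - L/2) = -5 + X/2 - L/2)
p = -63954091 (p = 2 - (15582 + (4798 - 9621)*(-6252 - 7005)) = 2 - (15582 - 4823*(-13257)) = 2 - (15582 + 63938511) = 2 - 1*63954093 = 2 - 63954093 = -63954091)
D = -42 (D = -5 + (1/2)*(-33) - (104 - 63)/2 = -5 - 33/2 - 1/2*41 = -5 - 33/2 - 41/2 = -42)
sqrt(D + p) = sqrt(-42 - 63954091) = sqrt(-63954133) = I*sqrt(63954133)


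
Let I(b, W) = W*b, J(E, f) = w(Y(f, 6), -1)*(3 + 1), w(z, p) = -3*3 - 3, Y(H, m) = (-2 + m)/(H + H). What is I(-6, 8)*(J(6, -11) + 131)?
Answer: -3984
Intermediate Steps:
Y(H, m) = (-2 + m)/(2*H) (Y(H, m) = (-2 + m)/((2*H)) = (-2 + m)*(1/(2*H)) = (-2 + m)/(2*H))
w(z, p) = -12 (w(z, p) = -9 - 3 = -12)
J(E, f) = -48 (J(E, f) = -12*(3 + 1) = -12*4 = -48)
I(-6, 8)*(J(6, -11) + 131) = (8*(-6))*(-48 + 131) = -48*83 = -3984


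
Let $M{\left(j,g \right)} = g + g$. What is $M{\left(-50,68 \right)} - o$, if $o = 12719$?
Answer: $-12583$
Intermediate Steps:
$M{\left(j,g \right)} = 2 g$
$M{\left(-50,68 \right)} - o = 2 \cdot 68 - 12719 = 136 - 12719 = -12583$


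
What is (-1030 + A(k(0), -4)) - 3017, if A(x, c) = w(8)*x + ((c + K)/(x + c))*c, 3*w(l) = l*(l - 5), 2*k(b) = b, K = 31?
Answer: -4020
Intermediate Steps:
k(b) = b/2
w(l) = l*(-5 + l)/3 (w(l) = (l*(l - 5))/3 = (l*(-5 + l))/3 = l*(-5 + l)/3)
A(x, c) = 8*x + c*(31 + c)/(c + x) (A(x, c) = ((1/3)*8*(-5 + 8))*x + ((c + 31)/(x + c))*c = ((1/3)*8*3)*x + ((31 + c)/(c + x))*c = 8*x + ((31 + c)/(c + x))*c = 8*x + c*(31 + c)/(c + x))
(-1030 + A(k(0), -4)) - 3017 = (-1030 + ((-4)**2 + 8*((1/2)*0)**2 + 31*(-4) + 8*(-4)*((1/2)*0))/(-4 + (1/2)*0)) - 3017 = (-1030 + (16 + 8*0**2 - 124 + 8*(-4)*0)/(-4 + 0)) - 3017 = (-1030 + (16 + 8*0 - 124 + 0)/(-4)) - 3017 = (-1030 - (16 + 0 - 124 + 0)/4) - 3017 = (-1030 - 1/4*(-108)) - 3017 = (-1030 + 27) - 3017 = -1003 - 3017 = -4020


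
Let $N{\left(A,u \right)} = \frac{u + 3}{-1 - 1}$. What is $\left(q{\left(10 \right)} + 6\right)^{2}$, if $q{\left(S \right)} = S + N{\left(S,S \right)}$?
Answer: $\frac{361}{4} \approx 90.25$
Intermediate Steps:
$N{\left(A,u \right)} = - \frac{3}{2} - \frac{u}{2}$ ($N{\left(A,u \right)} = \frac{3 + u}{-2} = \left(3 + u\right) \left(- \frac{1}{2}\right) = - \frac{3}{2} - \frac{u}{2}$)
$q{\left(S \right)} = - \frac{3}{2} + \frac{S}{2}$ ($q{\left(S \right)} = S - \left(\frac{3}{2} + \frac{S}{2}\right) = - \frac{3}{2} + \frac{S}{2}$)
$\left(q{\left(10 \right)} + 6\right)^{2} = \left(\left(- \frac{3}{2} + \frac{1}{2} \cdot 10\right) + 6\right)^{2} = \left(\left(- \frac{3}{2} + 5\right) + 6\right)^{2} = \left(\frac{7}{2} + 6\right)^{2} = \left(\frac{19}{2}\right)^{2} = \frac{361}{4}$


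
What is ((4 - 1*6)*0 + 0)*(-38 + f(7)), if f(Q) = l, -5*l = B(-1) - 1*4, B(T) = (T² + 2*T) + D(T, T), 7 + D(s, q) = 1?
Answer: 0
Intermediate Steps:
D(s, q) = -6 (D(s, q) = -7 + 1 = -6)
B(T) = -6 + T² + 2*T (B(T) = (T² + 2*T) - 6 = -6 + T² + 2*T)
l = 11/5 (l = -((-6 + (-1)² + 2*(-1)) - 1*4)/5 = -((-6 + 1 - 2) - 4)/5 = -(-7 - 4)/5 = -⅕*(-11) = 11/5 ≈ 2.2000)
f(Q) = 11/5
((4 - 1*6)*0 + 0)*(-38 + f(7)) = ((4 - 1*6)*0 + 0)*(-38 + 11/5) = ((4 - 6)*0 + 0)*(-179/5) = (-2*0 + 0)*(-179/5) = (0 + 0)*(-179/5) = 0*(-179/5) = 0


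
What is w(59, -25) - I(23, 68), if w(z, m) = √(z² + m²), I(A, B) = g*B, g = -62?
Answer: 4216 + √4106 ≈ 4280.1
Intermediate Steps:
I(A, B) = -62*B
w(z, m) = √(m² + z²)
w(59, -25) - I(23, 68) = √((-25)² + 59²) - (-62)*68 = √(625 + 3481) - 1*(-4216) = √4106 + 4216 = 4216 + √4106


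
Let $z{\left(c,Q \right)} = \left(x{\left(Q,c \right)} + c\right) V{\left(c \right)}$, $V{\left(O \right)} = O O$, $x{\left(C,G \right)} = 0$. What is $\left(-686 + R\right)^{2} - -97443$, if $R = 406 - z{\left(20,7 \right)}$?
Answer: $68655843$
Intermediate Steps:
$V{\left(O \right)} = O^{2}$
$z{\left(c,Q \right)} = c^{3}$ ($z{\left(c,Q \right)} = \left(0 + c\right) c^{2} = c c^{2} = c^{3}$)
$R = -7594$ ($R = 406 - 20^{3} = 406 - 8000 = -7594$)
$\left(-686 + R\right)^{2} - -97443 = \left(-686 - 7594\right)^{2} - -97443 = \left(-8280\right)^{2} + 97443 = 68558400 + 97443 = 68655843$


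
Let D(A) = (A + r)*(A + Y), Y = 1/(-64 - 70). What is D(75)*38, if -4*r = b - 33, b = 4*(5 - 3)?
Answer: 62052575/268 ≈ 2.3154e+5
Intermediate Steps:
b = 8 (b = 4*2 = 8)
Y = -1/134 (Y = 1/(-134) = -1/134 ≈ -0.0074627)
r = 25/4 (r = -(8 - 33)/4 = -¼*(-25) = 25/4 ≈ 6.2500)
D(A) = (-1/134 + A)*(25/4 + A) (D(A) = (A + 25/4)*(A - 1/134) = (25/4 + A)*(-1/134 + A) = (-1/134 + A)*(25/4 + A))
D(75)*38 = (-25/536 + 75² + (1673/268)*75)*38 = (-25/536 + 5625 + 125475/268)*38 = (3265925/536)*38 = 62052575/268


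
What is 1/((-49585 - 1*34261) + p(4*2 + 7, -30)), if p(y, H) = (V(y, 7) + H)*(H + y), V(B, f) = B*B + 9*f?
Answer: -1/87716 ≈ -1.1400e-5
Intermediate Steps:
V(B, f) = B² + 9*f
p(y, H) = (H + y)*(63 + H + y²) (p(y, H) = ((y² + 9*7) + H)*(H + y) = ((y² + 63) + H)*(H + y) = ((63 + y²) + H)*(H + y) = (63 + H + y²)*(H + y) = (H + y)*(63 + H + y²))
1/((-49585 - 1*34261) + p(4*2 + 7, -30)) = 1/((-49585 - 1*34261) + ((-30)² - 30*(4*2 + 7) - 30*(63 + (4*2 + 7)²) + (4*2 + 7)*(63 + (4*2 + 7)²))) = 1/((-49585 - 34261) + (900 - 30*(8 + 7) - 30*(63 + (8 + 7)²) + (8 + 7)*(63 + (8 + 7)²))) = 1/(-83846 + (900 - 30*15 - 30*(63 + 15²) + 15*(63 + 15²))) = 1/(-83846 + (900 - 450 - 30*(63 + 225) + 15*(63 + 225))) = 1/(-83846 + (900 - 450 - 30*288 + 15*288)) = 1/(-83846 + (900 - 450 - 8640 + 4320)) = 1/(-83846 - 3870) = 1/(-87716) = -1/87716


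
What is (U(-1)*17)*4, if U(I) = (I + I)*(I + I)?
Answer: 272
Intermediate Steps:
U(I) = 4*I² (U(I) = (2*I)*(2*I) = 4*I²)
(U(-1)*17)*4 = ((4*(-1)²)*17)*4 = ((4*1)*17)*4 = (4*17)*4 = 68*4 = 272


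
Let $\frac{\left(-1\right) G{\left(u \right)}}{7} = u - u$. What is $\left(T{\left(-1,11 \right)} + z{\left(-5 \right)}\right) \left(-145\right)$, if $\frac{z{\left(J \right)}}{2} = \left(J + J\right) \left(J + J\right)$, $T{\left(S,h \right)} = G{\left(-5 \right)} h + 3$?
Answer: $-29435$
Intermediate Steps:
$G{\left(u \right)} = 0$ ($G{\left(u \right)} = - 7 \left(u - u\right) = \left(-7\right) 0 = 0$)
$T{\left(S,h \right)} = 3$ ($T{\left(S,h \right)} = 0 h + 3 = 0 + 3 = 3$)
$z{\left(J \right)} = 8 J^{2}$ ($z{\left(J \right)} = 2 \left(J + J\right) \left(J + J\right) = 2 \cdot 2 J 2 J = 2 \cdot 4 J^{2} = 8 J^{2}$)
$\left(T{\left(-1,11 \right)} + z{\left(-5 \right)}\right) \left(-145\right) = \left(3 + 8 \left(-5\right)^{2}\right) \left(-145\right) = \left(3 + 8 \cdot 25\right) \left(-145\right) = \left(3 + 200\right) \left(-145\right) = 203 \left(-145\right) = -29435$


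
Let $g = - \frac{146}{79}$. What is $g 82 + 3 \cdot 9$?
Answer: $- \frac{9839}{79} \approx -124.54$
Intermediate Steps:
$g = - \frac{146}{79}$ ($g = \left(-146\right) \frac{1}{79} = - \frac{146}{79} \approx -1.8481$)
$g 82 + 3 \cdot 9 = \left(- \frac{146}{79}\right) 82 + 3 \cdot 9 = - \frac{11972}{79} + 27 = - \frac{9839}{79}$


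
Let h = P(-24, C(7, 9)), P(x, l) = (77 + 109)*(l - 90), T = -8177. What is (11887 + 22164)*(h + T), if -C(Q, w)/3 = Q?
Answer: -981451973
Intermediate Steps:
C(Q, w) = -3*Q
P(x, l) = -16740 + 186*l (P(x, l) = 186*(-90 + l) = -16740 + 186*l)
h = -20646 (h = -16740 + 186*(-3*7) = -16740 + 186*(-21) = -16740 - 3906 = -20646)
(11887 + 22164)*(h + T) = (11887 + 22164)*(-20646 - 8177) = 34051*(-28823) = -981451973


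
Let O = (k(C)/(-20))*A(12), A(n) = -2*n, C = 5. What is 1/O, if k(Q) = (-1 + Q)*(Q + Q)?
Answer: 1/48 ≈ 0.020833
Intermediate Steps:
k(Q) = 2*Q*(-1 + Q) (k(Q) = (-1 + Q)*(2*Q) = 2*Q*(-1 + Q))
O = 48 (O = ((2*5*(-1 + 5))/(-20))*(-2*12) = ((2*5*4)*(-1/20))*(-24) = (40*(-1/20))*(-24) = -2*(-24) = 48)
1/O = 1/48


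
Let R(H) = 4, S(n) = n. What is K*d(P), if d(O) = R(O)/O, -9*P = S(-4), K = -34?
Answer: -306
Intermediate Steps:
P = 4/9 (P = -⅑*(-4) = 4/9 ≈ 0.44444)
d(O) = 4/O
K*d(P) = -136/4/9 = -136*9/4 = -34*9 = -306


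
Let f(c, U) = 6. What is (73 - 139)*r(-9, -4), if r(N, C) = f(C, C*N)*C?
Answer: 1584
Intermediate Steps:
r(N, C) = 6*C
(73 - 139)*r(-9, -4) = (73 - 139)*(6*(-4)) = -66*(-24) = 1584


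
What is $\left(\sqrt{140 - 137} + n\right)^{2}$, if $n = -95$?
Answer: $\left(95 - \sqrt{3}\right)^{2} \approx 8698.9$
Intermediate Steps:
$\left(\sqrt{140 - 137} + n\right)^{2} = \left(\sqrt{140 - 137} - 95\right)^{2} = \left(\sqrt{3} - 95\right)^{2} = \left(-95 + \sqrt{3}\right)^{2}$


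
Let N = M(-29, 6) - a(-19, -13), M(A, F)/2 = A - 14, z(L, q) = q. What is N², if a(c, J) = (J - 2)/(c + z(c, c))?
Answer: 10778089/1444 ≈ 7464.0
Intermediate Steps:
M(A, F) = -28 + 2*A (M(A, F) = 2*(A - 14) = 2*(-14 + A) = -28 + 2*A)
a(c, J) = (-2 + J)/(2*c) (a(c, J) = (J - 2)/(c + c) = (-2 + J)/((2*c)) = (-2 + J)*(1/(2*c)) = (-2 + J)/(2*c))
N = -3283/38 (N = (-28 + 2*(-29)) - (-2 - 13)/(2*(-19)) = (-28 - 58) - (-1)*(-15)/(2*19) = -86 - 1*15/38 = -86 - 15/38 = -3283/38 ≈ -86.395)
N² = (-3283/38)² = 10778089/1444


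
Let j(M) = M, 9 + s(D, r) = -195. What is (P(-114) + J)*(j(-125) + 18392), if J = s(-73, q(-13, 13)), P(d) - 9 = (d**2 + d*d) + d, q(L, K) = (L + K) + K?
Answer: 469151361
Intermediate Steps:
q(L, K) = L + 2*K (q(L, K) = (K + L) + K = L + 2*K)
s(D, r) = -204 (s(D, r) = -9 - 195 = -204)
P(d) = 9 + d + 2*d**2 (P(d) = 9 + ((d**2 + d*d) + d) = 9 + ((d**2 + d**2) + d) = 9 + (2*d**2 + d) = 9 + (d + 2*d**2) = 9 + d + 2*d**2)
J = -204
(P(-114) + J)*(j(-125) + 18392) = ((9 - 114 + 2*(-114)**2) - 204)*(-125 + 18392) = ((9 - 114 + 2*12996) - 204)*18267 = ((9 - 114 + 25992) - 204)*18267 = (25887 - 204)*18267 = 25683*18267 = 469151361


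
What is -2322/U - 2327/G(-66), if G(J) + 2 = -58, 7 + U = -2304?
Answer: 5517017/138660 ≈ 39.788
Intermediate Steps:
U = -2311 (U = -7 - 2304 = -2311)
G(J) = -60 (G(J) = -2 - 58 = -60)
-2322/U - 2327/G(-66) = -2322/(-2311) - 2327/(-60) = -2322*(-1/2311) - 2327*(-1/60) = 2322/2311 + 2327/60 = 5517017/138660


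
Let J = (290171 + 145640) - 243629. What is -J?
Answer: -192182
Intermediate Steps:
J = 192182 (J = 435811 - 243629 = 192182)
-J = -1*192182 = -192182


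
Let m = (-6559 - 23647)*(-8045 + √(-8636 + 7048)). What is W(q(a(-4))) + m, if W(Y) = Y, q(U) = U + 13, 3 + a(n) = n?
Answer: 243007276 - 60412*I*√397 ≈ 2.4301e+8 - 1.2037e+6*I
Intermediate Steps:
a(n) = -3 + n
q(U) = 13 + U
m = 243007270 - 60412*I*√397 (m = -30206*(-8045 + √(-1588)) = -30206*(-8045 + 2*I*√397) = 243007270 - 60412*I*√397 ≈ 2.4301e+8 - 1.2037e+6*I)
W(q(a(-4))) + m = (13 + (-3 - 4)) + (243007270 - 60412*I*√397) = (13 - 7) + (243007270 - 60412*I*√397) = 6 + (243007270 - 60412*I*√397) = 243007276 - 60412*I*√397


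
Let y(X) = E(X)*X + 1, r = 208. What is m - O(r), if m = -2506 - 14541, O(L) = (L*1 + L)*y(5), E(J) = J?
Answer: -27863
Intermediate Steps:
y(X) = 1 + X**2 (y(X) = X*X + 1 = X**2 + 1 = 1 + X**2)
O(L) = 52*L (O(L) = (L*1 + L)*(1 + 5**2) = (L + L)*(1 + 25) = (2*L)*26 = 52*L)
m = -17047
m - O(r) = -17047 - 52*208 = -17047 - 1*10816 = -17047 - 10816 = -27863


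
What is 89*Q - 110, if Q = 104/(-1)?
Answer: -9366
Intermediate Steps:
Q = -104 (Q = 104*(-1) = -104)
89*Q - 110 = 89*(-104) - 110 = -9256 - 110 = -9366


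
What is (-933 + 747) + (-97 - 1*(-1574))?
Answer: 1291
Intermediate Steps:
(-933 + 747) + (-97 - 1*(-1574)) = -186 + (-97 + 1574) = -186 + 1477 = 1291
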